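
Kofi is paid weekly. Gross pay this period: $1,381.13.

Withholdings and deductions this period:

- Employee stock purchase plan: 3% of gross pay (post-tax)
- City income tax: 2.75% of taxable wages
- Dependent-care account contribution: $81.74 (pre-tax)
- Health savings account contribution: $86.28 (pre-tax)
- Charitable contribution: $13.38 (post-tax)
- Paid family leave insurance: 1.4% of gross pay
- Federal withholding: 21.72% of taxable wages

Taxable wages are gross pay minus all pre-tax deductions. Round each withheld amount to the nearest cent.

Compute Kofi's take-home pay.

$842.11

Health savings account contribution: $86.28
Dependent-care account contribution: $81.74
Pre-tax total = $86.28 + $81.74 = $168.02
Taxable wages = $1,381.13 − $168.02 = $1,213.11
City income tax: $1,213.11 × 0.0275 = $33.36
Federal withholding: $1,213.11 × 0.2172 = $263.49
Paid family leave insurance: $1,381.13 × 0.014 = $19.34
Charitable contribution: $13.38
Employee stock purchase plan: $1,381.13 × 0.03 = $41.43
Total deductions = $86.28 + $81.74 + $33.36 + $263.49 + $19.34 + $13.38 + $41.43 = $539.02
Net pay = $1,381.13 − $539.02 = $842.11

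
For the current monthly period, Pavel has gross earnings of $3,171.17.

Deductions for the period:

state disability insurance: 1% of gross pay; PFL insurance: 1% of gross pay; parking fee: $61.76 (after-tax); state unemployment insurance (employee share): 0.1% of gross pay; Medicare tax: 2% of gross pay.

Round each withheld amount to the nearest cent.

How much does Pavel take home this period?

State unemployment insurance (employee share): $3,171.17 × 0.001 = $3.17
State disability insurance: $3,171.17 × 0.01 = $31.71
PFL insurance: $3,171.17 × 0.01 = $31.71
Medicare tax: $3,171.17 × 0.02 = $63.42
Parking fee: $61.76
Total deductions = $3.17 + $31.71 + $31.71 + $63.42 + $61.76 = $191.77
Net pay = $3,171.17 − $191.77 = $2,979.40

$2,979.40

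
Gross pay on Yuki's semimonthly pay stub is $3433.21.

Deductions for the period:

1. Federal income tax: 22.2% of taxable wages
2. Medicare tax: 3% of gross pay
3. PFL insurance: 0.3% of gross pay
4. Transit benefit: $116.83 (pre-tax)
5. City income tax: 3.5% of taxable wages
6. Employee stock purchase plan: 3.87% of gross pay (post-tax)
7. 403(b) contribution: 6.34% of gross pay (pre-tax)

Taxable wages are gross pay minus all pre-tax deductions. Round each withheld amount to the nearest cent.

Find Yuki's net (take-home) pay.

403(b) contribution: $3433.21 × 0.0634 = $217.67
Transit benefit: $116.83
Pre-tax total = $217.67 + $116.83 = $334.50
Taxable wages = $3433.21 − $334.50 = $3098.71
Federal income tax: $3098.71 × 0.222 = $687.91
City income tax: $3098.71 × 0.035 = $108.45
Medicare tax: $3433.21 × 0.03 = $103.00
PFL insurance: $3433.21 × 0.003 = $10.30
Employee stock purchase plan: $3433.21 × 0.0387 = $132.87
Total deductions = $217.67 + $116.83 + $687.91 + $108.45 + $103.00 + $10.30 + $132.87 = $1377.03
Net pay = $3433.21 − $1377.03 = $2056.18

$2056.18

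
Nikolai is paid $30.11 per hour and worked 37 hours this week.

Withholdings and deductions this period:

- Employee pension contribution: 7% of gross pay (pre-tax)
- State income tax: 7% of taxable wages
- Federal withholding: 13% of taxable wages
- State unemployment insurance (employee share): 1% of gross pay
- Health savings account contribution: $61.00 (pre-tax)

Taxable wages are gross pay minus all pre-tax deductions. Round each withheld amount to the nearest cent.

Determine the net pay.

$768.93

Gross pay: 37 × $30.11 = $1,114.07
Health savings account contribution: $61.00
Employee pension contribution: $1,114.07 × 0.07 = $77.98
Pre-tax total = $61.00 + $77.98 = $138.98
Taxable wages = $1,114.07 − $138.98 = $975.09
Federal withholding: $975.09 × 0.13 = $126.76
State income tax: $975.09 × 0.07 = $68.26
State unemployment insurance (employee share): $1,114.07 × 0.01 = $11.14
Total deductions = $61.00 + $77.98 + $126.76 + $68.26 + $11.14 = $345.14
Net pay = $1,114.07 − $345.14 = $768.93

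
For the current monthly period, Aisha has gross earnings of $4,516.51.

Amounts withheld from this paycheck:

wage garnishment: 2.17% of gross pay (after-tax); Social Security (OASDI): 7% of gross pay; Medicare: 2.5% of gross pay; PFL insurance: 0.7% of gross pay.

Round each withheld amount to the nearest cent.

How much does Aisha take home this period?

Medicare: $4,516.51 × 0.025 = $112.91
PFL insurance: $4,516.51 × 0.007 = $31.62
Social Security (OASDI): $4,516.51 × 0.07 = $316.16
Wage garnishment: $4,516.51 × 0.0217 = $98.01
Total deductions = $112.91 + $31.62 + $316.16 + $98.01 = $558.70
Net pay = $4,516.51 − $558.70 = $3,957.81

$3,957.81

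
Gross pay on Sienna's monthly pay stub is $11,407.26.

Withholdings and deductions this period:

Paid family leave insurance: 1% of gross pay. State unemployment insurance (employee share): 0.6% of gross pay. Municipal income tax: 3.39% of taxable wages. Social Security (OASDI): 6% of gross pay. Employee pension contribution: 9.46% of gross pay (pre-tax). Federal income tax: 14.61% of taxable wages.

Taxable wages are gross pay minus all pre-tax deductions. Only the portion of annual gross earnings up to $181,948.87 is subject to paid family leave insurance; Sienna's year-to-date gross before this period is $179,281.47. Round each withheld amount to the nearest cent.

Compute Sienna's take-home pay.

$7,689.52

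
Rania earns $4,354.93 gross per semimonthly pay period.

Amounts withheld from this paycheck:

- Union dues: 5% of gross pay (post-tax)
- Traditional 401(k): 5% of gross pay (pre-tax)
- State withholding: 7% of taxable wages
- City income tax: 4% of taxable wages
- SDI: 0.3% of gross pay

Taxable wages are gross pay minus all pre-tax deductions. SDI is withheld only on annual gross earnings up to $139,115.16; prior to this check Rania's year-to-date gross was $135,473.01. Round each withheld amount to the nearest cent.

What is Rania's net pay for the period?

$3,453.41

Traditional 401(k): $4,354.93 × 0.05 = $217.75
Taxable wages = $4,354.93 − $217.75 = $4,137.18
City income tax: $4,137.18 × 0.04 = $165.49
State withholding: $4,137.18 × 0.07 = $289.60
SDI: only $139,115.16 − $135,473.01 = $3,642.15 of this check is subject → $3,642.15 × 0.003 = $10.93
Union dues: $4,354.93 × 0.05 = $217.75
Total deductions = $217.75 + $165.49 + $289.60 + $10.93 + $217.75 = $901.52
Net pay = $4,354.93 − $901.52 = $3,453.41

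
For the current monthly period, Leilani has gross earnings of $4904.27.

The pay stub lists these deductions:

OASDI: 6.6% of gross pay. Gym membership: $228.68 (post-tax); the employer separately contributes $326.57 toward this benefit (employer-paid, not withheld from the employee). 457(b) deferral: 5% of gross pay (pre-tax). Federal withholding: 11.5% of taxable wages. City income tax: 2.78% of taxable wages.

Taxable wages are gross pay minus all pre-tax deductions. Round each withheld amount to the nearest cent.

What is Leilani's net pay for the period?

457(b) deferral: $4904.27 × 0.05 = $245.21
Taxable wages = $4904.27 − $245.21 = $4659.06
Federal withholding: $4659.06 × 0.115 = $535.79
City income tax: $4659.06 × 0.0278 = $129.52
OASDI: $4904.27 × 0.066 = $323.68
Gym membership: $228.68
(Employer's $326.57 toward gym membership is not withheld from the employee.)
Total deductions = $245.21 + $535.79 + $129.52 + $323.68 + $228.68 = $1462.88
Net pay = $4904.27 − $1462.88 = $3441.39

$3441.39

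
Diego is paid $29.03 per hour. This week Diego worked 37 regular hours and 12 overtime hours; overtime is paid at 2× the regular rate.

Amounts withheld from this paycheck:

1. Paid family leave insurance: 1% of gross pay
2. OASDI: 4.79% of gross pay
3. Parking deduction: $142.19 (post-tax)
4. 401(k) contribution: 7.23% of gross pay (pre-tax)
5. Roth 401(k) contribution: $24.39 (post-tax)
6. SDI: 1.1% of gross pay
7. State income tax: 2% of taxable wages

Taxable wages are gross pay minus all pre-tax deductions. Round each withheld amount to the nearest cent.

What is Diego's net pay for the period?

$1,321.35

Regular pay: 37 × $29.03 = $1,074.11
Overtime pay: 12 × $29.03 × 2 = $696.72
Gross pay = $1,074.11 + $696.72 = $1,770.83
401(k) contribution: $1,770.83 × 0.0723 = $128.03
Taxable wages = $1,770.83 − $128.03 = $1,642.80
State income tax: $1,642.80 × 0.02 = $32.86
OASDI: $1,770.83 × 0.0479 = $84.82
Paid family leave insurance: $1,770.83 × 0.01 = $17.71
SDI: $1,770.83 × 0.011 = $19.48
Roth 401(k) contribution: $24.39
Parking deduction: $142.19
Total deductions = $128.03 + $32.86 + $84.82 + $17.71 + $19.48 + $24.39 + $142.19 = $449.48
Net pay = $1,770.83 − $449.48 = $1,321.35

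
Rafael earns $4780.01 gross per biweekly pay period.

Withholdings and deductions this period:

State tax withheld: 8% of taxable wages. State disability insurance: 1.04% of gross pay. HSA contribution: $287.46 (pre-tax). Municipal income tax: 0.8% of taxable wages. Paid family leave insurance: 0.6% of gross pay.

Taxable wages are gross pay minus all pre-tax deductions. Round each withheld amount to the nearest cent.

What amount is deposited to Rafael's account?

$4018.82

HSA contribution: $287.46
Taxable wages = $4780.01 − $287.46 = $4492.55
Municipal income tax: $4492.55 × 0.008 = $35.94
State tax withheld: $4492.55 × 0.08 = $359.40
Paid family leave insurance: $4780.01 × 0.006 = $28.68
State disability insurance: $4780.01 × 0.0104 = $49.71
Total deductions = $287.46 + $35.94 + $359.40 + $28.68 + $49.71 = $761.19
Net pay = $4780.01 − $761.19 = $4018.82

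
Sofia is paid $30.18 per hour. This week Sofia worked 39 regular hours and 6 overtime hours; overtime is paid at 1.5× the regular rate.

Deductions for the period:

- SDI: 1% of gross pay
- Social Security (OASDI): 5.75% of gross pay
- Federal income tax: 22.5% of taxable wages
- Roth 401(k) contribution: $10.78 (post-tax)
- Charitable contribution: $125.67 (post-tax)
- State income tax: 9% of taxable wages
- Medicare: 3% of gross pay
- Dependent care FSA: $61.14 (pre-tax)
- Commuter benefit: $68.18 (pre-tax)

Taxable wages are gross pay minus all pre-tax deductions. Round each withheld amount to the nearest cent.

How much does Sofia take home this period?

$626.03

Regular pay: 39 × $30.18 = $1177.02
Overtime pay: 6 × $30.18 × 1.5 = $271.62
Gross pay = $1177.02 + $271.62 = $1448.64
Dependent care FSA: $61.14
Commuter benefit: $68.18
Pre-tax total = $61.14 + $68.18 = $129.32
Taxable wages = $1448.64 − $129.32 = $1319.32
Federal income tax: $1319.32 × 0.225 = $296.85
State income tax: $1319.32 × 0.09 = $118.74
SDI: $1448.64 × 0.01 = $14.49
Medicare: $1448.64 × 0.03 = $43.46
Social Security (OASDI): $1448.64 × 0.0575 = $83.30
Roth 401(k) contribution: $10.78
Charitable contribution: $125.67
Total deductions = $61.14 + $68.18 + $296.85 + $118.74 + $14.49 + $43.46 + $83.30 + $10.78 + $125.67 = $822.61
Net pay = $1448.64 − $822.61 = $626.03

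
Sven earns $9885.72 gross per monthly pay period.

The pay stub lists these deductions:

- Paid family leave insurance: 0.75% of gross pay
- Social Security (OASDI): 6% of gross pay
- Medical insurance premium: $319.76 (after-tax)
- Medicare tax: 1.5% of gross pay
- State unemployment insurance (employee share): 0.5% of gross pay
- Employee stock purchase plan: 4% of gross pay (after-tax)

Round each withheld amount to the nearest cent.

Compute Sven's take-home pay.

Paid family leave insurance: $9885.72 × 0.0075 = $74.14
Social Security (OASDI): $9885.72 × 0.06 = $593.14
Medicare tax: $9885.72 × 0.015 = $148.29
State unemployment insurance (employee share): $9885.72 × 0.005 = $49.43
Medical insurance premium: $319.76
Employee stock purchase plan: $9885.72 × 0.04 = $395.43
Total deductions = $74.14 + $593.14 + $148.29 + $49.43 + $319.76 + $395.43 = $1580.19
Net pay = $9885.72 − $1580.19 = $8305.53

$8305.53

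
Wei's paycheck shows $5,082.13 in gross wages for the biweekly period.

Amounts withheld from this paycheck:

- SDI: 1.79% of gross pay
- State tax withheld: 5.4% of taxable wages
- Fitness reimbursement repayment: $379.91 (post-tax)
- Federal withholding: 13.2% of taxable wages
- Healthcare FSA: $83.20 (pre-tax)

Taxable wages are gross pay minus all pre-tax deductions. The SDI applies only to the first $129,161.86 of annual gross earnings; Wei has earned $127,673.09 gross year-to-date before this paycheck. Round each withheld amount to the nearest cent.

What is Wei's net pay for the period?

Healthcare FSA: $83.20
Taxable wages = $5,082.13 − $83.20 = $4,998.93
State tax withheld: $4,998.93 × 0.054 = $269.94
Federal withholding: $4,998.93 × 0.132 = $659.86
SDI: only $129,161.86 − $127,673.09 = $1,488.77 of this check is subject → $1,488.77 × 0.0179 = $26.65
Fitness reimbursement repayment: $379.91
Total deductions = $83.20 + $269.94 + $659.86 + $26.65 + $379.91 = $1,419.56
Net pay = $5,082.13 − $1,419.56 = $3,662.57

$3,662.57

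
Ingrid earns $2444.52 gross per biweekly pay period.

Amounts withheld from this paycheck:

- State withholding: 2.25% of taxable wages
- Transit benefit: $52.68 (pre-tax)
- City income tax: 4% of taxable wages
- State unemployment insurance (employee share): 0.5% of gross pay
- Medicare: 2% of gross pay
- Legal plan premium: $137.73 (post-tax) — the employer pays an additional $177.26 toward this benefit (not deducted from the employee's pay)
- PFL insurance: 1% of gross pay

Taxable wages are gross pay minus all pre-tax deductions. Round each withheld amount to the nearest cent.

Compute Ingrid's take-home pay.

Transit benefit: $52.68
Taxable wages = $2444.52 − $52.68 = $2391.84
City income tax: $2391.84 × 0.04 = $95.67
State withholding: $2391.84 × 0.0225 = $53.82
State unemployment insurance (employee share): $2444.52 × 0.005 = $12.22
PFL insurance: $2444.52 × 0.01 = $24.45
Medicare: $2444.52 × 0.02 = $48.89
Legal plan premium: $137.73
(Employer's $177.26 toward legal plan premium is not withheld from the employee.)
Total deductions = $52.68 + $95.67 + $53.82 + $12.22 + $24.45 + $48.89 + $137.73 = $425.46
Net pay = $2444.52 − $425.46 = $2019.06

$2019.06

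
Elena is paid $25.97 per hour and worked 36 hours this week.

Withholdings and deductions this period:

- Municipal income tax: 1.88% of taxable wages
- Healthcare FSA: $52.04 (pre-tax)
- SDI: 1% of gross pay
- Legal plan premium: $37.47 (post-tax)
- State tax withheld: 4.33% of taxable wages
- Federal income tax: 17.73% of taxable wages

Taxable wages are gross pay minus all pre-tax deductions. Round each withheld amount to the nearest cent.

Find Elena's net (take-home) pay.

$624.70

Gross pay: 36 × $25.97 = $934.92
Healthcare FSA: $52.04
Taxable wages = $934.92 − $52.04 = $882.88
Municipal income tax: $882.88 × 0.0188 = $16.60
Federal income tax: $882.88 × 0.1773 = $156.53
State tax withheld: $882.88 × 0.0433 = $38.23
SDI: $934.92 × 0.01 = $9.35
Legal plan premium: $37.47
Total deductions = $52.04 + $16.60 + $156.53 + $38.23 + $9.35 + $37.47 = $310.22
Net pay = $934.92 − $310.22 = $624.70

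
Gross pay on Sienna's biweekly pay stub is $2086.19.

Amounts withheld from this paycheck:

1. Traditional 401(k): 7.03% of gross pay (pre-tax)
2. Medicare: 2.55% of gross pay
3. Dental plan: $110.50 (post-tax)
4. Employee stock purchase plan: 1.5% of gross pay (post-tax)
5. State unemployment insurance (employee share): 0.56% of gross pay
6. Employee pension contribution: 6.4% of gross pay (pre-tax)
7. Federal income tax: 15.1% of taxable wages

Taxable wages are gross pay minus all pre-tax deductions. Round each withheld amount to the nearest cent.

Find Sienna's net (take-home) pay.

Employee pension contribution: $2086.19 × 0.064 = $133.52
Traditional 401(k): $2086.19 × 0.0703 = $146.66
Pre-tax total = $133.52 + $146.66 = $280.18
Taxable wages = $2086.19 − $280.18 = $1806.01
Federal income tax: $1806.01 × 0.151 = $272.71
Medicare: $2086.19 × 0.0255 = $53.20
State unemployment insurance (employee share): $2086.19 × 0.0056 = $11.68
Employee stock purchase plan: $2086.19 × 0.015 = $31.29
Dental plan: $110.50
Total deductions = $133.52 + $146.66 + $272.71 + $53.20 + $11.68 + $31.29 + $110.50 = $759.56
Net pay = $2086.19 − $759.56 = $1326.63

$1326.63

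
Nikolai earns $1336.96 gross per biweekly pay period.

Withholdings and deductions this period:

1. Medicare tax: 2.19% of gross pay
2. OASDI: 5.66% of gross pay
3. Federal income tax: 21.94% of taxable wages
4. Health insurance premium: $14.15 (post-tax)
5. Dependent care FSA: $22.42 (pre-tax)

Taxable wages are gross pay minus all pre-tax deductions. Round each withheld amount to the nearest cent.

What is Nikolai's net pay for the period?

Dependent care FSA: $22.42
Taxable wages = $1336.96 − $22.42 = $1314.54
Federal income tax: $1314.54 × 0.2194 = $288.41
OASDI: $1336.96 × 0.0566 = $75.67
Medicare tax: $1336.96 × 0.0219 = $29.28
Health insurance premium: $14.15
Total deductions = $22.42 + $288.41 + $75.67 + $29.28 + $14.15 = $429.93
Net pay = $1336.96 − $429.93 = $907.03

$907.03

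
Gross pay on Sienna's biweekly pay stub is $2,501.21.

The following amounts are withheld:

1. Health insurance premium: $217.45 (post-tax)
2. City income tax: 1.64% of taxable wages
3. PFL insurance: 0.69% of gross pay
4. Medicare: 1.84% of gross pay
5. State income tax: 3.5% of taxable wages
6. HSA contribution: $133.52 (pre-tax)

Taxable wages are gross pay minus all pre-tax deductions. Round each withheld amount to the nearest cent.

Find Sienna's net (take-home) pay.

HSA contribution: $133.52
Taxable wages = $2,501.21 − $133.52 = $2,367.69
City income tax: $2,367.69 × 0.0164 = $38.83
State income tax: $2,367.69 × 0.035 = $82.87
Medicare: $2,501.21 × 0.0184 = $46.02
PFL insurance: $2,501.21 × 0.0069 = $17.26
Health insurance premium: $217.45
Total deductions = $133.52 + $38.83 + $82.87 + $46.02 + $17.26 + $217.45 = $535.95
Net pay = $2,501.21 − $535.95 = $1,965.26

$1,965.26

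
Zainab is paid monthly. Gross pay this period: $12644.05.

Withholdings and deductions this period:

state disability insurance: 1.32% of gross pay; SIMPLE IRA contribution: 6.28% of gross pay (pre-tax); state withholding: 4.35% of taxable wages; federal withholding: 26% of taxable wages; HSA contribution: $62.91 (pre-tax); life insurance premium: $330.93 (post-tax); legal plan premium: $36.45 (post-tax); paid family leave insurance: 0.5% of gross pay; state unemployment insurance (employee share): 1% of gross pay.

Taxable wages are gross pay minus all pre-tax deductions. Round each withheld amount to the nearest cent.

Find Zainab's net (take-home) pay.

HSA contribution: $62.91
SIMPLE IRA contribution: $12644.05 × 0.0628 = $794.05
Pre-tax total = $62.91 + $794.05 = $856.96
Taxable wages = $12644.05 − $856.96 = $11787.09
Federal withholding: $11787.09 × 0.26 = $3064.64
State withholding: $11787.09 × 0.0435 = $512.74
State unemployment insurance (employee share): $12644.05 × 0.01 = $126.44
Paid family leave insurance: $12644.05 × 0.005 = $63.22
State disability insurance: $12644.05 × 0.0132 = $166.90
Life insurance premium: $330.93
Legal plan premium: $36.45
Total deductions = $62.91 + $794.05 + $3064.64 + $512.74 + $126.44 + $63.22 + $166.90 + $330.93 + $36.45 = $5158.28
Net pay = $12644.05 − $5158.28 = $7485.77

$7485.77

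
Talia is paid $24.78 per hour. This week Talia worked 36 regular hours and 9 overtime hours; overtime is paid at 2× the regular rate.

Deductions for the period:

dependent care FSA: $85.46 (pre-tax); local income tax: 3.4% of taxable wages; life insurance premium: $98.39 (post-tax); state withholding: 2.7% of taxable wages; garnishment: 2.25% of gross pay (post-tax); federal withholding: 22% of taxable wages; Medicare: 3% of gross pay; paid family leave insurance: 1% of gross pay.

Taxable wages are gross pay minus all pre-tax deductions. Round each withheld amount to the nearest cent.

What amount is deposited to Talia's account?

$718.64

Regular pay: 36 × $24.78 = $892.08
Overtime pay: 9 × $24.78 × 2 = $446.04
Gross pay = $892.08 + $446.04 = $1338.12
Dependent care FSA: $85.46
Taxable wages = $1338.12 − $85.46 = $1252.66
Local income tax: $1252.66 × 0.034 = $42.59
Federal withholding: $1252.66 × 0.22 = $275.59
State withholding: $1252.66 × 0.027 = $33.82
Paid family leave insurance: $1338.12 × 0.01 = $13.38
Medicare: $1338.12 × 0.03 = $40.14
Life insurance premium: $98.39
Garnishment: $1338.12 × 0.0225 = $30.11
Total deductions = $85.46 + $42.59 + $275.59 + $33.82 + $13.38 + $40.14 + $98.39 + $30.11 = $619.48
Net pay = $1338.12 − $619.48 = $718.64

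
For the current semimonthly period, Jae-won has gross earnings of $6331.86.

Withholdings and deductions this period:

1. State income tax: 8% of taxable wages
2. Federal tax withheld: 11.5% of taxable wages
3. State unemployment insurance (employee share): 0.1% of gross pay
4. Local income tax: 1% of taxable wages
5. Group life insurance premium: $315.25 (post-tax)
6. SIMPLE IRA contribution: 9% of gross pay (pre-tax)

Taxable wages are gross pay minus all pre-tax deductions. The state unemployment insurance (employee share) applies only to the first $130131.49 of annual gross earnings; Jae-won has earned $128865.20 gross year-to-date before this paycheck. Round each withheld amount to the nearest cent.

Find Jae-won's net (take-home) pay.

$4264.26

SIMPLE IRA contribution: $6331.86 × 0.09 = $569.87
Taxable wages = $6331.86 − $569.87 = $5761.99
State income tax: $5761.99 × 0.08 = $460.96
Federal tax withheld: $5761.99 × 0.115 = $662.63
Local income tax: $5761.99 × 0.01 = $57.62
State unemployment insurance (employee share): only $130131.49 − $128865.20 = $1266.29 of this check is subject → $1266.29 × 0.001 = $1.27
Group life insurance premium: $315.25
Total deductions = $569.87 + $460.96 + $662.63 + $57.62 + $1.27 + $315.25 = $2067.60
Net pay = $6331.86 − $2067.60 = $4264.26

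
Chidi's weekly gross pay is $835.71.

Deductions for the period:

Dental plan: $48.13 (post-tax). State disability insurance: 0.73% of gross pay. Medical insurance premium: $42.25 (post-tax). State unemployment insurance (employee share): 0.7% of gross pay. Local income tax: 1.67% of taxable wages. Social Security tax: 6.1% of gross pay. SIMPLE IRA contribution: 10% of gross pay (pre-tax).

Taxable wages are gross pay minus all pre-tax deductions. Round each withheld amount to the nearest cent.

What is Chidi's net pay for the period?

$586.27

SIMPLE IRA contribution: $835.71 × 0.1 = $83.57
Taxable wages = $835.71 − $83.57 = $752.14
Local income tax: $752.14 × 0.0167 = $12.56
State disability insurance: $835.71 × 0.0073 = $6.10
State unemployment insurance (employee share): $835.71 × 0.007 = $5.85
Social Security tax: $835.71 × 0.061 = $50.98
Dental plan: $48.13
Medical insurance premium: $42.25
Total deductions = $83.57 + $12.56 + $6.10 + $5.85 + $50.98 + $48.13 + $42.25 = $249.44
Net pay = $835.71 − $249.44 = $586.27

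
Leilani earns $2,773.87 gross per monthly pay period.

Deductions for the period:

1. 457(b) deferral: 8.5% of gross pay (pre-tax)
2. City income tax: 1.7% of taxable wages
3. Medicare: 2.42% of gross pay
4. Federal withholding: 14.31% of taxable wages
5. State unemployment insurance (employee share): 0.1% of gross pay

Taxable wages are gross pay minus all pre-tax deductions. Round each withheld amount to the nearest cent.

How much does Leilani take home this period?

$2,061.84

457(b) deferral: $2,773.87 × 0.085 = $235.78
Taxable wages = $2,773.87 − $235.78 = $2,538.09
City income tax: $2,538.09 × 0.017 = $43.15
Federal withholding: $2,538.09 × 0.1431 = $363.20
Medicare: $2,773.87 × 0.0242 = $67.13
State unemployment insurance (employee share): $2,773.87 × 0.001 = $2.77
Total deductions = $235.78 + $43.15 + $363.20 + $67.13 + $2.77 = $712.03
Net pay = $2,773.87 − $712.03 = $2,061.84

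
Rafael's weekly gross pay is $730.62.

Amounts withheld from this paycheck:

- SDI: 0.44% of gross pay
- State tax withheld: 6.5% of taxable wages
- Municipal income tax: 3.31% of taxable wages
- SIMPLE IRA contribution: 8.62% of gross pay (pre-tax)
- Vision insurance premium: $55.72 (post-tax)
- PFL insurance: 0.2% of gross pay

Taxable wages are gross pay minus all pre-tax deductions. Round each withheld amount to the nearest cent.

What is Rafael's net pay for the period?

$541.75

SIMPLE IRA contribution: $730.62 × 0.0862 = $62.98
Taxable wages = $730.62 − $62.98 = $667.64
Municipal income tax: $667.64 × 0.0331 = $22.10
State tax withheld: $667.64 × 0.065 = $43.40
PFL insurance: $730.62 × 0.002 = $1.46
SDI: $730.62 × 0.0044 = $3.21
Vision insurance premium: $55.72
Total deductions = $62.98 + $22.10 + $43.40 + $1.46 + $3.21 + $55.72 = $188.87
Net pay = $730.62 − $188.87 = $541.75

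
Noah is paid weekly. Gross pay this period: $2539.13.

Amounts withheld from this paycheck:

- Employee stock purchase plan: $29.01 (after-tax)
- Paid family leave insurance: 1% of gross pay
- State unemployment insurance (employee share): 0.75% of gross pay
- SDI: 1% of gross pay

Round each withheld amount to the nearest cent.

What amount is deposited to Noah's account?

$2440.30

State unemployment insurance (employee share): $2539.13 × 0.0075 = $19.04
SDI: $2539.13 × 0.01 = $25.39
Paid family leave insurance: $2539.13 × 0.01 = $25.39
Employee stock purchase plan: $29.01
Total deductions = $19.04 + $25.39 + $25.39 + $29.01 = $98.83
Net pay = $2539.13 − $98.83 = $2440.30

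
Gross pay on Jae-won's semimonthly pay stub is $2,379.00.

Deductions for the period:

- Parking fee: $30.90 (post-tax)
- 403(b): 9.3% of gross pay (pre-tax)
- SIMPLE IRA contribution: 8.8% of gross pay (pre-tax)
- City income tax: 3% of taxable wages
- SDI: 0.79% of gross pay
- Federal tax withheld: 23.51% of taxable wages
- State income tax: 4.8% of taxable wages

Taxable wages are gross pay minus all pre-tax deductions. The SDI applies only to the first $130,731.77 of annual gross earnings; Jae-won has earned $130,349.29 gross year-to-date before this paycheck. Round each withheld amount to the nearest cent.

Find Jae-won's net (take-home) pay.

SIMPLE IRA contribution: $2,379.00 × 0.088 = $209.35
403(b): $2,379.00 × 0.093 = $221.25
Pre-tax total = $209.35 + $221.25 = $430.60
Taxable wages = $2,379.00 − $430.60 = $1,948.40
State income tax: $1,948.40 × 0.048 = $93.52
City income tax: $1,948.40 × 0.03 = $58.45
Federal tax withheld: $1,948.40 × 0.2351 = $458.07
SDI: only $130,731.77 − $130,349.29 = $382.48 of this check is subject → $382.48 × 0.0079 = $3.02
Parking fee: $30.90
Total deductions = $209.35 + $221.25 + $93.52 + $58.45 + $458.07 + $3.02 + $30.90 = $1,074.56
Net pay = $2,379.00 − $1,074.56 = $1,304.44

$1,304.44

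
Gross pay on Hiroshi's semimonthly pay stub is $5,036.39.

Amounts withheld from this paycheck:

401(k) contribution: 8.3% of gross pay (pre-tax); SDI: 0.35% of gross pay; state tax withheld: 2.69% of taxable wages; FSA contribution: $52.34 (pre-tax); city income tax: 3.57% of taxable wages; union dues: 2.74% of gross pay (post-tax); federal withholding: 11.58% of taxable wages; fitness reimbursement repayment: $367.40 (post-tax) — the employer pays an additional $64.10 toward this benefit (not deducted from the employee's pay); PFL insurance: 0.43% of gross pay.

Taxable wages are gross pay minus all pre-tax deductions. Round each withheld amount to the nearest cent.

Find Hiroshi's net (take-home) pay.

401(k) contribution: $5,036.39 × 0.083 = $418.02
FSA contribution: $52.34
Pre-tax total = $418.02 + $52.34 = $470.36
Taxable wages = $5,036.39 − $470.36 = $4,566.03
Federal withholding: $4,566.03 × 0.1158 = $528.75
City income tax: $4,566.03 × 0.0357 = $163.01
State tax withheld: $4,566.03 × 0.0269 = $122.83
PFL insurance: $5,036.39 × 0.0043 = $21.66
SDI: $5,036.39 × 0.0035 = $17.63
Union dues: $5,036.39 × 0.0274 = $138.00
Fitness reimbursement repayment: $367.40
(Employer's $64.10 toward fitness reimbursement repayment is not withheld from the employee.)
Total deductions = $418.02 + $52.34 + $528.75 + $163.01 + $122.83 + $21.66 + $17.63 + $138.00 + $367.40 = $1,829.64
Net pay = $5,036.39 − $1,829.64 = $3,206.75

$3,206.75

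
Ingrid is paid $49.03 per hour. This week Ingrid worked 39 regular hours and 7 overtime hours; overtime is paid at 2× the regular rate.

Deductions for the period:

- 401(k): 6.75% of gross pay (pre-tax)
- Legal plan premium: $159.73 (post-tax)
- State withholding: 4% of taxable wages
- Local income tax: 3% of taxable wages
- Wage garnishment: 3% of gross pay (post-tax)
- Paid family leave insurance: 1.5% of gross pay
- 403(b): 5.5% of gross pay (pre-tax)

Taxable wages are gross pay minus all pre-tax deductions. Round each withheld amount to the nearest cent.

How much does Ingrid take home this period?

Regular pay: 39 × $49.03 = $1,912.17
Overtime pay: 7 × $49.03 × 2 = $686.42
Gross pay = $1,912.17 + $686.42 = $2,598.59
401(k): $2,598.59 × 0.0675 = $175.40
403(b): $2,598.59 × 0.055 = $142.92
Pre-tax total = $175.40 + $142.92 = $318.32
Taxable wages = $2,598.59 − $318.32 = $2,280.27
State withholding: $2,280.27 × 0.04 = $91.21
Local income tax: $2,280.27 × 0.03 = $68.41
Paid family leave insurance: $2,598.59 × 0.015 = $38.98
Legal plan premium: $159.73
Wage garnishment: $2,598.59 × 0.03 = $77.96
Total deductions = $175.40 + $142.92 + $91.21 + $68.41 + $38.98 + $159.73 + $77.96 = $754.61
Net pay = $2,598.59 − $754.61 = $1,843.98

$1,843.98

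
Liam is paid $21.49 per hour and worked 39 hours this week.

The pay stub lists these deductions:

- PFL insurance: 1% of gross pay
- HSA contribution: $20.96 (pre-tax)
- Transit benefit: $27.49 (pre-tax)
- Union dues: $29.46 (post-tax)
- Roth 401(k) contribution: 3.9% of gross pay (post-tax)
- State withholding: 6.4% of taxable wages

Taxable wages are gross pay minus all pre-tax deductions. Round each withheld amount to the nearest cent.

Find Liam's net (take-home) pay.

$668.59

Gross pay: 39 × $21.49 = $838.11
Transit benefit: $27.49
HSA contribution: $20.96
Pre-tax total = $27.49 + $20.96 = $48.45
Taxable wages = $838.11 − $48.45 = $789.66
State withholding: $789.66 × 0.064 = $50.54
PFL insurance: $838.11 × 0.01 = $8.38
Union dues: $29.46
Roth 401(k) contribution: $838.11 × 0.039 = $32.69
Total deductions = $27.49 + $20.96 + $50.54 + $8.38 + $29.46 + $32.69 = $169.52
Net pay = $838.11 − $169.52 = $668.59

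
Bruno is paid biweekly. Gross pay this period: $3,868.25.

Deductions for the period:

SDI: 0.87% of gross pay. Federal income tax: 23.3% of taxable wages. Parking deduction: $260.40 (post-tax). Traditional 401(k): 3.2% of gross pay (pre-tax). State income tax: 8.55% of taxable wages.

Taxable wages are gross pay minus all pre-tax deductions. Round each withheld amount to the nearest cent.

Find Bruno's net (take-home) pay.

$2,257.81

Traditional 401(k): $3,868.25 × 0.032 = $123.78
Taxable wages = $3,868.25 − $123.78 = $3,744.47
Federal income tax: $3,744.47 × 0.233 = $872.46
State income tax: $3,744.47 × 0.0855 = $320.15
SDI: $3,868.25 × 0.0087 = $33.65
Parking deduction: $260.40
Total deductions = $123.78 + $872.46 + $320.15 + $33.65 + $260.40 = $1,610.44
Net pay = $3,868.25 − $1,610.44 = $2,257.81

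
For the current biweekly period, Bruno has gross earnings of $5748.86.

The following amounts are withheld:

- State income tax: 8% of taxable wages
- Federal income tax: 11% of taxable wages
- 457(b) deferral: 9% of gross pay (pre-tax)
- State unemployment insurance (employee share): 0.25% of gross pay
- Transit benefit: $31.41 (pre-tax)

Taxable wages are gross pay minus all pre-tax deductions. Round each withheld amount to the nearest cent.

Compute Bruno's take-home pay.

Transit benefit: $31.41
457(b) deferral: $5748.86 × 0.09 = $517.40
Pre-tax total = $31.41 + $517.40 = $548.81
Taxable wages = $5748.86 − $548.81 = $5200.05
Federal income tax: $5200.05 × 0.11 = $572.01
State income tax: $5200.05 × 0.08 = $416.00
State unemployment insurance (employee share): $5748.86 × 0.0025 = $14.37
Total deductions = $31.41 + $517.40 + $572.01 + $416.00 + $14.37 = $1551.19
Net pay = $5748.86 − $1551.19 = $4197.67

$4197.67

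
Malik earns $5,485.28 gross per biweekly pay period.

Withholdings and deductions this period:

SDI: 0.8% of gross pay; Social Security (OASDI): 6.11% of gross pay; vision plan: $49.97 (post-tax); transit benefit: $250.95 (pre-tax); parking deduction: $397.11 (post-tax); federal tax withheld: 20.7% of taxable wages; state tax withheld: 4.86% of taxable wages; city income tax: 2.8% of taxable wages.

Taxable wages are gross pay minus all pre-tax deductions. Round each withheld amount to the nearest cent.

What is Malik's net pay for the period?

Transit benefit: $250.95
Taxable wages = $5,485.28 − $250.95 = $5,234.33
State tax withheld: $5,234.33 × 0.0486 = $254.39
City income tax: $5,234.33 × 0.028 = $146.56
Federal tax withheld: $5,234.33 × 0.207 = $1,083.51
SDI: $5,485.28 × 0.008 = $43.88
Social Security (OASDI): $5,485.28 × 0.0611 = $335.15
Vision plan: $49.97
Parking deduction: $397.11
Total deductions = $250.95 + $254.39 + $146.56 + $1,083.51 + $43.88 + $335.15 + $49.97 + $397.11 = $2,561.52
Net pay = $5,485.28 − $2,561.52 = $2,923.76

$2,923.76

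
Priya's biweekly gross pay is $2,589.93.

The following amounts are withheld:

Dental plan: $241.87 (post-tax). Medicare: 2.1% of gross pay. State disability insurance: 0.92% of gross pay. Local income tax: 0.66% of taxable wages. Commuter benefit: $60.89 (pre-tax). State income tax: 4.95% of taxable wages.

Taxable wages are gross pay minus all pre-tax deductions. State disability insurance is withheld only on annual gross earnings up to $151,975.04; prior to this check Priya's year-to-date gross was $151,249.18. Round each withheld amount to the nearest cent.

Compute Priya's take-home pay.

Commuter benefit: $60.89
Taxable wages = $2,589.93 − $60.89 = $2,529.04
State income tax: $2,529.04 × 0.0495 = $125.19
Local income tax: $2,529.04 × 0.0066 = $16.69
Medicare: $2,589.93 × 0.021 = $54.39
State disability insurance: only $151,975.04 − $151,249.18 = $725.86 of this check is subject → $725.86 × 0.0092 = $6.68
Dental plan: $241.87
Total deductions = $60.89 + $125.19 + $16.69 + $54.39 + $6.68 + $241.87 = $505.71
Net pay = $2,589.93 − $505.71 = $2,084.22

$2,084.22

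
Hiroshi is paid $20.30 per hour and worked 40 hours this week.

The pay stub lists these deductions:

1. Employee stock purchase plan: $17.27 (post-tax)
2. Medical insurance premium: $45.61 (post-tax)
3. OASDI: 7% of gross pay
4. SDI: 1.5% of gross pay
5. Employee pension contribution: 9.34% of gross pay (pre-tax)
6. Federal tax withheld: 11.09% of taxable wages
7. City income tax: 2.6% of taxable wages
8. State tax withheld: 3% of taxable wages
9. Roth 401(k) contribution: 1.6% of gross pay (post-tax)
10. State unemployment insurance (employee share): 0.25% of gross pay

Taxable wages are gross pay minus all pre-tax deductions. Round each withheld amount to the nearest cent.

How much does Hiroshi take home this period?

Gross pay: 40 × $20.30 = $812.00
Employee pension contribution: $812.00 × 0.0934 = $75.84
Taxable wages = $812.00 − $75.84 = $736.16
City income tax: $736.16 × 0.026 = $19.14
Federal tax withheld: $736.16 × 0.1109 = $81.64
State tax withheld: $736.16 × 0.03 = $22.08
OASDI: $812.00 × 0.07 = $56.84
SDI: $812.00 × 0.015 = $12.18
State unemployment insurance (employee share): $812.00 × 0.0025 = $2.03
Employee stock purchase plan: $17.27
Roth 401(k) contribution: $812.00 × 0.016 = $12.99
Medical insurance premium: $45.61
Total deductions = $75.84 + $19.14 + $81.64 + $22.08 + $56.84 + $12.18 + $2.03 + $17.27 + $12.99 + $45.61 = $345.62
Net pay = $812.00 − $345.62 = $466.38

$466.38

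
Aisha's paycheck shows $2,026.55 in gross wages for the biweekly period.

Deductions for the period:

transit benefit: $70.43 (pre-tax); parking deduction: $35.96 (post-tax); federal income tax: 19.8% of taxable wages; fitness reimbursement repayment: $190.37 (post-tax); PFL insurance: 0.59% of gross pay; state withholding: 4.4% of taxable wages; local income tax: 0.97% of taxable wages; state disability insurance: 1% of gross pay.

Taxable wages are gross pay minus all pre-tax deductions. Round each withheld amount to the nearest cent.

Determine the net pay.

$1,205.21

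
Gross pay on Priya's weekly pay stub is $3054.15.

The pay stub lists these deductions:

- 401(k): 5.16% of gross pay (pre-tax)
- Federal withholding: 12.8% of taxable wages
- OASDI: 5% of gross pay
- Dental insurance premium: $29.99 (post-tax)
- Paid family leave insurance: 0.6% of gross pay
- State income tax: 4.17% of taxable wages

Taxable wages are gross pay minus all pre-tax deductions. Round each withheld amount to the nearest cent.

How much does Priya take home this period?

401(k): $3054.15 × 0.0516 = $157.59
Taxable wages = $3054.15 − $157.59 = $2896.56
State income tax: $2896.56 × 0.0417 = $120.79
Federal withholding: $2896.56 × 0.128 = $370.76
Paid family leave insurance: $3054.15 × 0.006 = $18.32
OASDI: $3054.15 × 0.05 = $152.71
Dental insurance premium: $29.99
Total deductions = $157.59 + $120.79 + $370.76 + $18.32 + $152.71 + $29.99 = $850.16
Net pay = $3054.15 − $850.16 = $2203.99

$2203.99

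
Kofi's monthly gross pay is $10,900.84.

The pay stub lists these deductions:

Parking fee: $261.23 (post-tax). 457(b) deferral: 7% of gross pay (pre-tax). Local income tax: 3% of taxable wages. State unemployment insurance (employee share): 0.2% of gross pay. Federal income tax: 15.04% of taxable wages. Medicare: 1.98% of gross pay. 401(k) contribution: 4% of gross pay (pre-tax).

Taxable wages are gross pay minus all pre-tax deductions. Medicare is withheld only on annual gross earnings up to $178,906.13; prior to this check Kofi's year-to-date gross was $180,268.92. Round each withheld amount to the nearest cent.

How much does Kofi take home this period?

$7,668.53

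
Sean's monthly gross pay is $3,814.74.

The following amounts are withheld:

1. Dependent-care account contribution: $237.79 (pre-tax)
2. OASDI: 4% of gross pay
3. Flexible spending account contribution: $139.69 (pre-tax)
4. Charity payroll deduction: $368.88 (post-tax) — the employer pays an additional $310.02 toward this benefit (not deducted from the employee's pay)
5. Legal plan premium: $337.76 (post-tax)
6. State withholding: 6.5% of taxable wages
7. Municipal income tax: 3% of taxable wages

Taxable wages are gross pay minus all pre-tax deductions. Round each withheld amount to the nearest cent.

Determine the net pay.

Flexible spending account contribution: $139.69
Dependent-care account contribution: $237.79
Pre-tax total = $139.69 + $237.79 = $377.48
Taxable wages = $3,814.74 − $377.48 = $3,437.26
Municipal income tax: $3,437.26 × 0.03 = $103.12
State withholding: $3,437.26 × 0.065 = $223.42
OASDI: $3,814.74 × 0.04 = $152.59
Legal plan premium: $337.76
Charity payroll deduction: $368.88
(Employer's $310.02 toward charity payroll deduction is not withheld from the employee.)
Total deductions = $139.69 + $237.79 + $103.12 + $223.42 + $152.59 + $337.76 + $368.88 = $1,563.25
Net pay = $3,814.74 − $1,563.25 = $2,251.49

$2,251.49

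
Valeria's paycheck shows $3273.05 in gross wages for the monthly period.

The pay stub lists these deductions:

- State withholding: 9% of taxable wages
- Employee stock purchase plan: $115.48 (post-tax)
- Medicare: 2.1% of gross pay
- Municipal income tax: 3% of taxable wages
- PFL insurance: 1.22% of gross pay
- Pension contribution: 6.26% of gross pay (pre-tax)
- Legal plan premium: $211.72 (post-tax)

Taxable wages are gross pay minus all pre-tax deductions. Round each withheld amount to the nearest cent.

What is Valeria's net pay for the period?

$2264.13

Pension contribution: $3273.05 × 0.0626 = $204.89
Taxable wages = $3273.05 − $204.89 = $3068.16
State withholding: $3068.16 × 0.09 = $276.13
Municipal income tax: $3068.16 × 0.03 = $92.04
PFL insurance: $3273.05 × 0.0122 = $39.93
Medicare: $3273.05 × 0.021 = $68.73
Legal plan premium: $211.72
Employee stock purchase plan: $115.48
Total deductions = $204.89 + $276.13 + $92.04 + $39.93 + $68.73 + $211.72 + $115.48 = $1008.92
Net pay = $3273.05 − $1008.92 = $2264.13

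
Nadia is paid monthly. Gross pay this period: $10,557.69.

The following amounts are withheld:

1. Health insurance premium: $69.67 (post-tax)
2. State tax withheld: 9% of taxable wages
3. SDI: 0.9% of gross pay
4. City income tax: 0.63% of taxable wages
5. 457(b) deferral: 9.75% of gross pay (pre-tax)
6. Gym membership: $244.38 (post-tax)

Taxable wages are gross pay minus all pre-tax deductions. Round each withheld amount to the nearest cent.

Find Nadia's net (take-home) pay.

457(b) deferral: $10,557.69 × 0.0975 = $1,029.37
Taxable wages = $10,557.69 − $1,029.37 = $9,528.32
City income tax: $9,528.32 × 0.0063 = $60.03
State tax withheld: $9,528.32 × 0.09 = $857.55
SDI: $10,557.69 × 0.009 = $95.02
Health insurance premium: $69.67
Gym membership: $244.38
Total deductions = $1,029.37 + $60.03 + $857.55 + $95.02 + $69.67 + $244.38 = $2,356.02
Net pay = $10,557.69 − $2,356.02 = $8,201.67

$8,201.67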